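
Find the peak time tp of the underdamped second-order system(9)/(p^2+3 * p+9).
Standard form: ωn²/(p²+2ζωn·p+ωn²) → ωn = 3, ζ = 0.5.
ωd = ωn·√(1-ζ²) = 3·√(1-0.5²) = 2.598.
tp = π/ωd = π/2.598 = 1.209 s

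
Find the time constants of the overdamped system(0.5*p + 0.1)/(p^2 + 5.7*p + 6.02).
Overdamped: real poles at -4.3, -1.4. τ = -1/pole → τ₁ = 0.2326, τ₂ = 0.7143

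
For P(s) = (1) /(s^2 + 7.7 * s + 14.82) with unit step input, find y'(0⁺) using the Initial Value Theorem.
IVT: y'(0⁺) = lim_{s→∞} s²·Y(s) = lim_{s→∞} s·P(s).
deg(num) = 0, deg(den) = 2, relative degree = 2 ≥ 2, so s·P(s) → 0. Initial slope = 0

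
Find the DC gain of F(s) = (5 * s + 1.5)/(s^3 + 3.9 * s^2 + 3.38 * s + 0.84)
DC gain = F(0) = num(0)/den(0) = 1.5/0.84 = 1.786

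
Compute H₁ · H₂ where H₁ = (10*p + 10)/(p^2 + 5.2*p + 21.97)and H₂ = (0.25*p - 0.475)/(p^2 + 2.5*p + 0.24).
Series: H = H₁ · H₂ = (n₁·n₂)/(d₁·d₂).
Num: n₁·n₂ = 2.5*p^2 - 2.25*p - 4.75. Den: d₁·d₂ = p^4 + 7.7*p^3 + 35.21*p^2 + 56.173*p + 5.2728.
H(p) = (2.5*p^2 - 2.25*p - 4.75)/(p^4 + 7.7*p^3 + 35.21*p^2 + 56.173*p + 5.2728)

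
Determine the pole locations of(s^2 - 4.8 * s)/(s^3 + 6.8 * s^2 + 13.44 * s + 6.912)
Set denominator = 0: s^3 + 6.8*s^2 + 13.44*s + 6.912 = (s + 2.4)(s + 0.8)(s + 3.6) = 0 → Poles: -0.8, -2.4, -3.6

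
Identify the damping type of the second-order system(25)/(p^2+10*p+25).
Standard form: ωn²/(p²+2ζωn·p+ωn²) gives ωn=5, ζ=1.
Critically damped (ζ = 1)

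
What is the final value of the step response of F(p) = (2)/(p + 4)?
FVT: lim_{t→∞} y(t) = lim_{p→0} p*Y(p) where Y(p) = F(p)/p.
= lim_{p→0} F(p) = F(0) = num(0)/den(0) = 2/4 = 0.5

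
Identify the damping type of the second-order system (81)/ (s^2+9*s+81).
Standard form: ωn²/(s²+2ζωn·s+ωn²) gives ωn=9, ζ=0.5.
Underdamped (ζ = 0.5 < 1)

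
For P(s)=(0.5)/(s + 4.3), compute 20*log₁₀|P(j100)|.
Substitute s = j*100: P(j100) = 0.000214603 - 0.00499077j.
|P(j100)| = sqrt(Re² + Im²) = 0.004995.
20*log₁₀(0.004995) = -46.03 dB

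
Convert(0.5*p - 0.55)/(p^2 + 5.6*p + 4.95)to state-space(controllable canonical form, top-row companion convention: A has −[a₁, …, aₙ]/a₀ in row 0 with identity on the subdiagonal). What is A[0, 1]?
Reachable canonical form for den = p^2 + 5.6*p + 4.95: top row of A = -[a₁,a₂,...,aₙ]/a₀, ones on the subdiagonal, zeros elsewhere.
A = [[-5.6, -4.95], [1, 0]].
A[0,1] = -4.95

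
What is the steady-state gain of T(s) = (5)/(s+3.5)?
DC gain = T(0) = num(0)/den(0) = 5/3.5 = 1.429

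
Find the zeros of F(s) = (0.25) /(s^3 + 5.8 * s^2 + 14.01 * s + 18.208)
Numerator is a nonzero constant (0.25) → Zeros: none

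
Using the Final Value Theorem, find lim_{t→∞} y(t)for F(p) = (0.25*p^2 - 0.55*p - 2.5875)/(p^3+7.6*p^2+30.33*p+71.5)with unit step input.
FVT: lim_{t→∞} y(t) = lim_{p→0} p*Y(p) where Y(p) = F(p)/p.
= lim_{p→0} F(p) = F(0) = num(0)/den(0) = -2.5875/71.5 = -0.03619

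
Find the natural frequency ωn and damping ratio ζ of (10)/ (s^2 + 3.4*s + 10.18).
Underdamped: complex pole -1.7 + 2.7j. ωn = |pole| = 3.191, ζ = -Re(pole)/ωn = 0.5328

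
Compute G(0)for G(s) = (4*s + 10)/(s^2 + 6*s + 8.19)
DC gain = G(0) = num(0)/den(0) = 10/8.19 = 1.221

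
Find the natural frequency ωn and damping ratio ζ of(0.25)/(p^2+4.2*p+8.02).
Underdamped: complex pole -2.1 + 1.9j. ωn = |pole| = 2.832, ζ = -Re(pole)/ωn = 0.7415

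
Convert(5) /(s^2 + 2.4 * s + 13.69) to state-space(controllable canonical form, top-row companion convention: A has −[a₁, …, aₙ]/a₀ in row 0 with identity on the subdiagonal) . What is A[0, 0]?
Reachable canonical form for den = s^2 + 2.4*s + 13.69: top row of A = -[a₁,a₂,...,aₙ]/a₀, ones on the subdiagonal, zeros elsewhere.
A = [[-2.4, -13.69], [1, 0]].
A[0,0] = -2.4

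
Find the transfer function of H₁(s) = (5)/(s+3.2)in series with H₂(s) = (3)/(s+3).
Series: H = H₁ · H₂ = (n₁·n₂)/(d₁·d₂).
Num: n₁·n₂ = 15. Den: d₁·d₂ = s^2 + 6.2*s + 9.6.
H(s) = (15)/(s^2 + 6.2*s + 9.6)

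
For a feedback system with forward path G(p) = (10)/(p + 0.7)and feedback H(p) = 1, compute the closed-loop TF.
Closed-loop T = G/(1+GH).
Numerator: G_num * H_den = 10.
Denominator: G_den * H_den + G_num * H_num = (p + 0.7) + (10) = p + 10.7.
T(p) = (10)/(p + 10.7)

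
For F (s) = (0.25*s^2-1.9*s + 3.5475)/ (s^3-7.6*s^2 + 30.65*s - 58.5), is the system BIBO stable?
Denominator: s^3 - 7.6*s^2 + 30.65*s - 58.5 = (s - 3.6)(s^2 - 4*s + 16.25). Poles: 2 + 3.5j, 2 - 3.5j, 3.6. All Re(p)<0: No (unstable)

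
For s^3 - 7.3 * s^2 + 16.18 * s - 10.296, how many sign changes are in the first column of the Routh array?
Routh array:
s^3: [1, 16.18]; s^2: [-7.3, -10.296]; s^1: [14.7696]; s^0: [-10.296]
First column: [1, -7.3, 14.7696, -10.296]. Sign changes = 3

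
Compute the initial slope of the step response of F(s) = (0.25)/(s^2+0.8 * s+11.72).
IVT: y'(0⁺) = lim_{s→∞} s²·Y(s) = lim_{s→∞} s·F(s).
deg(num) = 0, deg(den) = 2, relative degree = 2 ≥ 2, so s·F(s) → 0. Initial slope = 0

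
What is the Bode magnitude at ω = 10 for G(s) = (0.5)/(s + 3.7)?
Substitute s = j*10: G(j10) = 0.0162723 - 0.0439792j.
|G(j10)| = sqrt(Re² + Im²) = 0.04689.
20*log₁₀(0.04689) = -26.58 dB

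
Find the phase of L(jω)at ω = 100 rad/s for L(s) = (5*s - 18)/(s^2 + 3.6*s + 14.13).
Substitute s = j*100: L(j100) = 0.00360296 - 0.0499409j.
∠L(j100) = atan2(Im, Re) = atan2(-0.0499409, 0.00360296) = -85.87°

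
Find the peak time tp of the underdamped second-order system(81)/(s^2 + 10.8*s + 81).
Standard form: ωn²/(s²+2ζωn·s+ωn²) → ωn = 9, ζ = 0.6.
ωd = ωn·√(1-ζ²) = 9·√(1-0.6²) = 7.2.
tp = π/ωd = π/7.2 = 0.4363 s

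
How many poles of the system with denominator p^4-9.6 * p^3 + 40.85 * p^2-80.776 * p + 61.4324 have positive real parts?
p^4 - 9.6*p^3 + 40.85*p^2 - 80.776*p + 61.4324 = (p^2 - 5.6*p + 14.09)(p^2 - 4*p + 4.36). Poles: 2 + 0.6j, 2 - 0.6j, 2.8 + 2.5j, 2.8 - 2.5j. RHP poles (Re>0): 4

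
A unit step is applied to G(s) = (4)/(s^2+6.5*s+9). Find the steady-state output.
FVT: lim_{t→∞} y(t) = lim_{s→0} s*Y(s) where Y(s) = G(s)/s.
= lim_{s→0} G(s) = G(0) = num(0)/den(0) = 4/9 = 0.4444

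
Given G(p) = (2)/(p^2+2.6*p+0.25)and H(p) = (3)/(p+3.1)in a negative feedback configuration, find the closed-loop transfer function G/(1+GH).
Closed-loop T = G/(1+GH).
Numerator: G_num * H_den = 2*p + 6.2.
Denominator: G_den * H_den + G_num * H_num = (p^3 + 5.7*p^2 + 8.31*p + 0.775) + (6) = p^3 + 5.7*p^2 + 8.31*p + 6.775.
T(p) = (2*p + 6.2)/(p^3 + 5.7*p^2 + 8.31*p + 6.775)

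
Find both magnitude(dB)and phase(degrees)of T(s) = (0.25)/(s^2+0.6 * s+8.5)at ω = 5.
Substitute s = j*5: T(j5) = -0.0146667 - 0.00266667j.
|T| = 20*log₁₀(sqrt(Re²+Im²)) = -36.53 dB.
∠T = atan2(Im, Re) = -169.70°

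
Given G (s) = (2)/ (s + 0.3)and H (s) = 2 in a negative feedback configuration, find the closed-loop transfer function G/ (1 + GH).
Closed-loop T = G/(1+GH).
Numerator: G_num * H_den = 2.
Denominator: G_den * H_den + G_num * H_num = (s + 0.3) + (4) = s + 4.3.
T(s) = (2)/(s + 4.3)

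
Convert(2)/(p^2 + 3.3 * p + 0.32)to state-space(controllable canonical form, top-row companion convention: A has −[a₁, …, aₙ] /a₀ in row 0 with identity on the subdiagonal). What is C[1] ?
Reachable canonical form: C = numerator coefficients (right-aligned, zero-padded to length n).
num = 2, C = [[0, 2]].
C[1] = 2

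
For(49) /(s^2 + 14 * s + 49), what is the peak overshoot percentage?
Standard form: ωn²/(s²+2ζωn·s+ωn²) → ωn = 7, ζ = 1.
ζ ≥ 1, so the response is non-oscillatory: peak overshoot = 0%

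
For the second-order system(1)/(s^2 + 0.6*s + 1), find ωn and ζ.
Standard form: ωn²/(s²+2ζωn·s+ωn²).
const=1=ωn² → ωn=1, s coeff=0.6=2ζωn → ζ=0.3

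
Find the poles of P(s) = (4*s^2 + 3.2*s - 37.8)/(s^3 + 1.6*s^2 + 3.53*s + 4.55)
Set denominator = 0: s^3 + 1.6*s^2 + 3.53*s + 4.55 = (s + 1.4)(s^2 + 0.2*s + 3.25) = 0 → Poles: -0.1 + 1.8j, -0.1 - 1.8j, -1.4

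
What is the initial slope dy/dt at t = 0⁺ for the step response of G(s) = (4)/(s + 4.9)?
IVT: y'(0⁺) = lim_{s→∞} s²·Y(s) = lim_{s→∞} s·G(s).
deg(num) = 0, deg(den) = 1, relative degree = 1, so s·G(s) → (leading num)/(leading den) = 4/1 = 4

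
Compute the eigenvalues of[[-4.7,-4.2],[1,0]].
Eigenvalues solve det(λI - A) = 0.
Characteristic polynomial: λ^2 + 4.7*λ + 4.2 = 0.
Factor: (λ + 3.5)(λ + 1.2) = 0.
Roots: -1.2, -3.5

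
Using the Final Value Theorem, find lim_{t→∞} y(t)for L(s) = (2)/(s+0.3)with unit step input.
FVT: lim_{t→∞} y(t) = lim_{s→0} s*Y(s) where Y(s) = L(s)/s.
= lim_{s→0} L(s) = L(0) = num(0)/den(0) = 2/0.3 = 6.667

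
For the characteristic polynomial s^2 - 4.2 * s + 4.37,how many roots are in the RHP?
s^2 - 4.2*s + 4.37 = (s - 1.9)(s - 2.3). Poles: 1.9, 2.3. RHP poles (Re>0): 2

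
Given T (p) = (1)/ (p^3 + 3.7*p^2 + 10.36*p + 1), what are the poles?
Set denominator = 0: p^3 + 3.7*p^2 + 10.36*p + 1 = (p + 0.1)(p^2 + 3.6*p + 10) = 0 → Poles: -0.1, -1.8 + 2.6j, -1.8 - 2.6j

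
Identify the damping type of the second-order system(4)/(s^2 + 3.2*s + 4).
Standard form: ωn²/(s²+2ζωn·s+ωn²) gives ωn=2, ζ=0.8.
Underdamped (ζ = 0.8 < 1)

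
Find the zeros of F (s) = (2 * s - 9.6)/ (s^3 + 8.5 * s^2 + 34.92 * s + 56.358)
Set numerator = 0: 2*s - 9.6 = 0 → Zeros: 4.8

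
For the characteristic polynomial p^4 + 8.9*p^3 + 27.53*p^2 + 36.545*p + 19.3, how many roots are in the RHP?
p^4 + 8.9*p^3 + 27.53*p^2 + 36.545*p + 19.3 = (p + 2.5)(p + 4)(p^2 + 2.4*p + 1.93). Poles: -1.2 + 0.7j, -1.2 - 0.7j, -2.5, -4. RHP poles (Re>0): 0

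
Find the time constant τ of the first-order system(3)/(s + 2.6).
First-order system: τ = -1/pole. Pole = -2.6. τ = -1/(-2.6) = 0.3846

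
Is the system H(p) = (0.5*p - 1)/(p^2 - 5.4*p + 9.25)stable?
Denominator: p^2 - 5.4*p + 9.25. Poles: 2.7 + 1.4j, 2.7 - 1.4j. All Re(p)<0: No (unstable)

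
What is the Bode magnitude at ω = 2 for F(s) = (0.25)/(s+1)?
Substitute s = j*2: F(j2) = 0.05 - 0.1j.
|F(j2)| = sqrt(Re² + Im²) = 0.1118.
20*log₁₀(0.1118) = -19.03 dB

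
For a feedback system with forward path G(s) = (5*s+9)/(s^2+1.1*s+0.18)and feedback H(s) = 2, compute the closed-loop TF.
Closed-loop T = G/(1+GH).
Numerator: G_num * H_den = 5*s + 9.
Denominator: G_den * H_den + G_num * H_num = (s^2 + 1.1*s + 0.18) + (10*s + 18) = s^2 + 11.1*s + 18.18.
T(s) = (5*s + 9)/(s^2 + 11.1*s + 18.18)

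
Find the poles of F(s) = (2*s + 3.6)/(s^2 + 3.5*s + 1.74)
Set denominator = 0: s^2 + 3.5*s + 1.74 = (s + 2.9)(s + 0.6) = 0 → Poles: -0.6, -2.9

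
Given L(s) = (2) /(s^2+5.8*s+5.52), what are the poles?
Set denominator = 0: s^2 + 5.8*s + 5.52 = (s + 4.6)(s + 1.2) = 0 → Poles: -1.2, -4.6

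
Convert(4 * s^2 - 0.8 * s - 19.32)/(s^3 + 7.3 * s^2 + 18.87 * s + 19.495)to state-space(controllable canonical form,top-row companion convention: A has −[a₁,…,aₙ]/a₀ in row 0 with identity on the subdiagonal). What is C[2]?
Reachable canonical form: C = numerator coefficients (right-aligned, zero-padded to length n).
num = 4*s^2 - 0.8*s - 19.32, C = [[4, -0.8, -19.32]].
C[2] = -19.32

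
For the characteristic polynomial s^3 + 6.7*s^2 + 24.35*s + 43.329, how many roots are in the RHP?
s^3 + 6.7*s^2 + 24.35*s + 43.329 = (s + 3.3)(s^2 + 3.4*s + 13.13). Poles: -1.7 + 3.2j, -1.7 - 3.2j, -3.3. RHP poles (Re>0): 0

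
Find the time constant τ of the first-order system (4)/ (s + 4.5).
First-order system: τ = -1/pole. Pole = -4.5. τ = -1/(-4.5) = 0.2222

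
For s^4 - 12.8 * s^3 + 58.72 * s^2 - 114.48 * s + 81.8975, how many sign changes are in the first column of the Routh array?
Routh array:
s^4: [1, 58.72, 81.8975]; s^3: [-12.8, -114.48]; s^2: [49.77625, 81.8975]; s^1: [-93.42]; s^0: [81.8975]
First column: [1, -12.8, 49.77625, -93.42, 81.8975]. Sign changes = 4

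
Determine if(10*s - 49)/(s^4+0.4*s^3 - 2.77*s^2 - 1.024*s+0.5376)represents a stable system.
Denominator: s^4 + 0.4*s^3 - 2.77*s^2 - 1.024*s + 0.5376 = (s - 0.3)(s - 1.6)(s + 0.7)(s + 1.6). Poles: -0.7, -1.6, 0.3, 1.6. All Re(p)<0: No (unstable)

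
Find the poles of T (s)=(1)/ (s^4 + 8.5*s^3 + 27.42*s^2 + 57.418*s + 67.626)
Set denominator = 0: s^4 + 8.5*s^3 + 27.42*s^2 + 57.418*s + 67.626 = (s + 2.6)(s + 4.5)(s^2 + 1.4*s + 5.78) = 0 → Poles: -0.7 + 2.3j, -0.7 - 2.3j, -2.6, -4.5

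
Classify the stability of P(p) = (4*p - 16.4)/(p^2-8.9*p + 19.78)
Denominator: p^2 - 8.9*p + 19.78 = (p - 4.3)(p - 4.6). Poles: 4.3, 4.6. Unstable (2 pole(s) in RHP)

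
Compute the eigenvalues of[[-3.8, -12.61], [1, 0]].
Eigenvalues solve det(λI - A) = 0.
Characteristic polynomial: λ^2 + 3.8*λ + 12.61 = 0.
Roots: -1.9 + 3j, -1.9 - 3j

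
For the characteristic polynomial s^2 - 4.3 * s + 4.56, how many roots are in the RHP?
s^2 - 4.3*s + 4.56 = (s - 1.9)(s - 2.4). Poles: 1.9, 2.4. RHP poles (Re>0): 2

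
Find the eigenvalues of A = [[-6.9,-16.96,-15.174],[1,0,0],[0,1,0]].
Eigenvalues solve det(λI - A) = 0.
Characteristic polynomial: λ^3 + 6.9*λ^2 + 16.96*λ + 15.174 = 0.
Factor: (λ + 2.7)(λ^2 + 4.2*λ + 5.62) = 0.
Roots: -2.1 + 1.1j, -2.1 - 1.1j, -2.7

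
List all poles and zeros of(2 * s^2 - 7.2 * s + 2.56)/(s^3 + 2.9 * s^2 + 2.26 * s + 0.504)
Set denominator = 0: s^3 + 2.9*s^2 + 2.26*s + 0.504 = (s + 0.7)(s + 0.4)(s + 1.8) = 0 → Poles: -0.4, -0.7, -1.8
Set numerator = 0: 2*s^2 - 7.2*s + 2.56 = 2*(s - 3.2)(s - 0.4) = 0 → Zeros: 0.4, 3.2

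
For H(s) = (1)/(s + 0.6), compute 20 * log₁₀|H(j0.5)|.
Substitute s = j*0.5: H(j0.5) = 0.983607 - 0.819672j.
|H(j0.5)| = sqrt(Re² + Im²) = 1.28.
20*log₁₀(1.28) = 2.15 dB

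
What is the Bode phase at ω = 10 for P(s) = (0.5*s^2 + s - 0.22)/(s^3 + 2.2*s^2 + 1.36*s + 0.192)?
Substitute s = j*10: P(j10) = 0.00115026 - 0.0506561j.
∠P(j10) = atan2(Im, Re) = atan2(-0.0506561, 0.00115026) = -88.70°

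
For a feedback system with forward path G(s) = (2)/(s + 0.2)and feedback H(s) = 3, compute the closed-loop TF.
Closed-loop T = G/(1+GH).
Numerator: G_num * H_den = 2.
Denominator: G_den * H_den + G_num * H_num = (s + 0.2) + (6) = s + 6.2.
T(s) = (2)/(s + 6.2)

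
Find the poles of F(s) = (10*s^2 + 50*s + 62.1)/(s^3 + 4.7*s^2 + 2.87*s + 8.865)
Set denominator = 0: s^3 + 4.7*s^2 + 2.87*s + 8.865 = (s + 4.5)(s^2 + 0.2*s + 1.97) = 0 → Poles: -0.1 + 1.4j, -0.1 - 1.4j, -4.5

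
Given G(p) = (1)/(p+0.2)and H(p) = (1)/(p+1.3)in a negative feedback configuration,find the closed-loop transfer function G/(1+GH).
Closed-loop T = G/(1+GH).
Numerator: G_num * H_den = p + 1.3.
Denominator: G_den * H_den + G_num * H_num = (p^2 + 1.5*p + 0.26) + (1) = p^2 + 1.5*p + 1.26.
T(p) = (p + 1.3)/(p^2 + 1.5*p + 1.26)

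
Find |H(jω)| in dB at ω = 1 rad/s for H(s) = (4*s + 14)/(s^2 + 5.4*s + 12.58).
Substitute s = j*1: H(j1) = 1.12535 - 0.17935j.
|H(j1)| = sqrt(Re² + Im²) = 1.14.
20*log₁₀(1.14) = 1.13 dB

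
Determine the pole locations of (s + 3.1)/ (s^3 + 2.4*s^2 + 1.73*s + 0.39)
Set denominator = 0: s^3 + 2.4*s^2 + 1.73*s + 0.39 = (s + 0.6)(s + 1.3)(s + 0.5) = 0 → Poles: -0.5, -0.6, -1.3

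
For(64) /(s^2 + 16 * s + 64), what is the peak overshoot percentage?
Standard form: ωn²/(s²+2ζωn·s+ωn²) → ωn = 8, ζ = 1.
ζ ≥ 1, so the response is non-oscillatory: peak overshoot = 0%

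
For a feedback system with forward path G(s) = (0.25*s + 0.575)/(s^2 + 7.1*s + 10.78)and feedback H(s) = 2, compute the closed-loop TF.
Closed-loop T = G/(1+GH).
Numerator: G_num * H_den = 0.25*s + 0.575.
Denominator: G_den * H_den + G_num * H_num = (s^2 + 7.1*s + 10.78) + (0.5*s + 1.15) = s^2 + 7.6*s + 11.93.
T(s) = (0.25*s + 0.575)/(s^2 + 7.6*s + 11.93)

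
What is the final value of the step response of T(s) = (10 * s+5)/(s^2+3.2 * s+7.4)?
FVT: lim_{t→∞} y(t) = lim_{s→0} s*Y(s) where Y(s) = T(s)/s.
= lim_{s→0} T(s) = T(0) = num(0)/den(0) = 5/7.4 = 0.6757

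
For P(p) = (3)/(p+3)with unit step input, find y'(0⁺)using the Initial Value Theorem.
IVT: y'(0⁺) = lim_{p→∞} p²·Y(p) = lim_{p→∞} p·P(p).
deg(num) = 0, deg(den) = 1, relative degree = 1, so p·P(p) → (leading num)/(leading den) = 3/1 = 3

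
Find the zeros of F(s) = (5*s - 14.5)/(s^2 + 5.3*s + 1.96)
Set numerator = 0: 5*s - 14.5 = 0 → Zeros: 2.9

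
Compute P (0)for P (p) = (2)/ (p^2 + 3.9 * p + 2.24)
DC gain = P(0) = num(0)/den(0) = 2/2.24 = 0.8929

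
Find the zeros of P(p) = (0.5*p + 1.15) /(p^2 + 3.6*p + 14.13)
Set numerator = 0: 0.5*p + 1.15 = 0 → Zeros: -2.3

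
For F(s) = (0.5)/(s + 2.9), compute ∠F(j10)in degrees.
Substitute s = j*10: F(j10) = 0.0133751 - 0.0461212j.
∠F(j10) = atan2(Im, Re) = atan2(-0.0461212, 0.0133751) = -73.83°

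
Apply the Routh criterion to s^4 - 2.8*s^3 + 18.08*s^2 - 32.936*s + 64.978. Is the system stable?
Routh array:
s^4: [1, 18.08, 64.978]; s^3: [-2.8, -32.936]; s^2: [6.31714, 64.978]; s^1: [-4.13526]; s^0: [64.978]
First column: [1, -2.8, 6.31714, -4.13526, 64.978]. Sign changes = 4.
No, unstable (4 RHP root(s))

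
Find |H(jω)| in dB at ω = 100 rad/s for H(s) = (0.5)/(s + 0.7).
Substitute s = j*100: H(j100) = 3.49983e-05 - 0.00499976j.
|H(j100)| = sqrt(Re² + Im²) = 0.005.
20*log₁₀(0.005) = -46.02 dB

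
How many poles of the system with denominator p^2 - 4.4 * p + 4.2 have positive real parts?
p^2 - 4.4*p + 4.2 = (p - 1.4)(p - 3). Poles: 1.4, 3. RHP poles (Re>0): 2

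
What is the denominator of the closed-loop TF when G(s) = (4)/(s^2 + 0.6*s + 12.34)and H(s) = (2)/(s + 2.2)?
Characteristic poly = G_den * H_den + G_num * H_num = (s^3 + 2.8*s^2 + 13.66*s + 27.148) + (8) = s^3 + 2.8*s^2 + 13.66*s + 35.148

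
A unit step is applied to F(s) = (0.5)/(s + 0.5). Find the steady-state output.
FVT: lim_{t→∞} y(t) = lim_{s→0} s*Y(s) where Y(s) = F(s)/s.
= lim_{s→0} F(s) = F(0) = num(0)/den(0) = 0.5/0.5 = 1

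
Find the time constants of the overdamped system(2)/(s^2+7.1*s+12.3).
Overdamped: real poles at -4.1, -3. τ = -1/pole → τ₁ = 0.2439, τ₂ = 0.3333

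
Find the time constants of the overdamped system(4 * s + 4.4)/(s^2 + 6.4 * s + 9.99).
Overdamped: real poles at -2.7, -3.7. τ = -1/pole → τ₁ = 0.3704, τ₂ = 0.2703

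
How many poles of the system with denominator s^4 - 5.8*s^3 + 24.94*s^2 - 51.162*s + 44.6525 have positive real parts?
s^4 - 5.8*s^3 + 24.94*s^2 - 51.162*s + 44.6525 = (s^2 - 3.2*s + 3.37)(s^2 - 2.6*s + 13.25). Poles: 1.3 + 3.4j, 1.3 - 3.4j, 1.6 + 0.9j, 1.6 - 0.9j. RHP poles (Re>0): 4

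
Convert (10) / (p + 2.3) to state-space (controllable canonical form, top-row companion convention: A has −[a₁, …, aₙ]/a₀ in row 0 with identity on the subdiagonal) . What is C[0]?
Reachable canonical form: C = numerator coefficients (right-aligned, zero-padded to length n).
num = 10, C = [[10]].
C[0] = 10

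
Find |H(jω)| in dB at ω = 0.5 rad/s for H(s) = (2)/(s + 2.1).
Substitute s = j*0.5: H(j0.5) = 0.901288 - 0.214592j.
|H(j0.5)| = sqrt(Re² + Im²) = 0.9265.
20*log₁₀(0.9265) = -0.66 dB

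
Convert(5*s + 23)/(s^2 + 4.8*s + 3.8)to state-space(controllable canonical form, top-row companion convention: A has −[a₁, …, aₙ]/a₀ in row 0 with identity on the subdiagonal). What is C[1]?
Reachable canonical form: C = numerator coefficients (right-aligned, zero-padded to length n).
num = 5*s + 23, C = [[5, 23]].
C[1] = 23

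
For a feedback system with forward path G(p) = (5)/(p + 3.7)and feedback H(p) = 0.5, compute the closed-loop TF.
Closed-loop T = G/(1+GH).
Numerator: G_num * H_den = 5.
Denominator: G_den * H_den + G_num * H_num = (p + 3.7) + (2.5) = p + 6.2.
T(p) = (5)/(p + 6.2)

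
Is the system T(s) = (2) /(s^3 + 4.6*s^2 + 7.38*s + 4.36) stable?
Denominator: s^3 + 4.6*s^2 + 7.38*s + 4.36 = (s + 2)(s^2 + 2.6*s + 2.18). Poles: -1.3 + 0.7j, -1.3 - 0.7j, -2. All Re(p)<0: Yes (stable)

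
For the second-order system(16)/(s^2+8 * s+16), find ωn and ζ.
Standard form: ωn²/(s²+2ζωn·s+ωn²).
const=16=ωn² → ωn=4, s coeff=8=2ζωn → ζ=1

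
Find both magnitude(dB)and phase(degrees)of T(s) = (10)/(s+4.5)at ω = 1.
Substitute s = j*1: T(j1) = 2.11765 - 0.470588j.
|T| = 20*log₁₀(sqrt(Re²+Im²)) = 6.73 dB.
∠T = atan2(Im, Re) = -12.53°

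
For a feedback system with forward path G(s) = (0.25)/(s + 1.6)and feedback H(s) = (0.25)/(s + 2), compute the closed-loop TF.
Closed-loop T = G/(1+GH).
Numerator: G_num * H_den = 0.25*s + 0.5.
Denominator: G_den * H_den + G_num * H_num = (s^2 + 3.6*s + 3.2) + (0.0625) = s^2 + 3.6*s + 3.2625.
T(s) = (0.25*s + 0.5)/(s^2 + 3.6*s + 3.2625)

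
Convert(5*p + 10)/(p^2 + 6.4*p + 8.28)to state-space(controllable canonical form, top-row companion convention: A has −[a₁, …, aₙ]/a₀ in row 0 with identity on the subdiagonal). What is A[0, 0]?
Reachable canonical form for den = p^2 + 6.4*p + 8.28: top row of A = -[a₁,a₂,...,aₙ]/a₀, ones on the subdiagonal, zeros elsewhere.
A = [[-6.4, -8.28], [1, 0]].
A[0,0] = -6.4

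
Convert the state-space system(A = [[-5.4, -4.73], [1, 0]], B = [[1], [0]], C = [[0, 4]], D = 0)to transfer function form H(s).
H(s) = C(sI - A)⁻¹B + D.
Characteristic polynomial det(sI - A) = s^2 + 5.4*s + 4.73.
Numerator from C·adj(sI-A)·B + D·det(sI-A) = 4.
H(s) = (4)/(s^2 + 5.4*s + 4.73)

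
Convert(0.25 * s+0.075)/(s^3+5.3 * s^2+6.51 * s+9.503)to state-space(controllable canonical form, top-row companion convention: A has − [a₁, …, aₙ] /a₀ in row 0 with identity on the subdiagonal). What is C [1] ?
Reachable canonical form: C = numerator coefficients (right-aligned, zero-padded to length n).
num = 0.25*s + 0.075, C = [[0, 0.25, 0.075]].
C[1] = 0.25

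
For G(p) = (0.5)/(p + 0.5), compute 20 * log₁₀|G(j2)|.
Substitute p = j*2: G(j2) = 0.0588235 - 0.235294j.
|G(j2)| = sqrt(Re² + Im²) = 0.2425.
20*log₁₀(0.2425) = -12.30 dB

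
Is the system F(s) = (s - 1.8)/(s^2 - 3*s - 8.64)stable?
Denominator: s^2 - 3*s - 8.64 = (s - 4.8)(s + 1.8). Poles: -1.8, 4.8. All Re(p)<0: No (unstable)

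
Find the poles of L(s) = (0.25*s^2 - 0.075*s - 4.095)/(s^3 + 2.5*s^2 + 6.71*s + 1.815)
Set denominator = 0: s^3 + 2.5*s^2 + 6.71*s + 1.815 = (s + 0.3)(s^2 + 2.2*s + 6.05) = 0 → Poles: -0.3, -1.1 + 2.2j, -1.1 - 2.2j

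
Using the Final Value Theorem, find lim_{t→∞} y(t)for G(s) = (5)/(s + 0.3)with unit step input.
FVT: lim_{t→∞} y(t) = lim_{s→0} s*Y(s) where Y(s) = G(s)/s.
= lim_{s→0} G(s) = G(0) = num(0)/den(0) = 5/0.3 = 16.67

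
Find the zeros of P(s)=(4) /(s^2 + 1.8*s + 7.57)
Numerator is a nonzero constant (4) → Zeros: none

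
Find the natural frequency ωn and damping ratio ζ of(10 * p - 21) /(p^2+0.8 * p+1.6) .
Underdamped: complex pole -0.4 + 1.2j. ωn = |pole| = 1.265, ζ = -Re(pole)/ωn = 0.3162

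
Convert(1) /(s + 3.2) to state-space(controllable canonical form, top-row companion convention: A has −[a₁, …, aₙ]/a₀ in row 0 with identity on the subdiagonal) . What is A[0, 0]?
Reachable canonical form for den = s + 3.2: top row of A = -[a₁,a₂,...,aₙ]/a₀, ones on the subdiagonal, zeros elsewhere.
A = [[-3.2]].
A[0,0] = -3.2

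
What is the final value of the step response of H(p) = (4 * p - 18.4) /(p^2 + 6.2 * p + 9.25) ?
FVT: lim_{t→∞} y(t) = lim_{p→0} p*Y(p) where Y(p) = H(p)/p.
= lim_{p→0} H(p) = H(0) = num(0)/den(0) = -18.4/9.25 = -1.989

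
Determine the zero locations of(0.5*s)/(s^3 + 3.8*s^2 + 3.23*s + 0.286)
Set numerator = 0: 0.5*s = 0 → Zeros: 0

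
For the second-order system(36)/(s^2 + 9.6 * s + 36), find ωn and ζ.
Standard form: ωn²/(s²+2ζωn·s+ωn²).
const=36=ωn² → ωn=6, s coeff=9.6=2ζωn → ζ=0.8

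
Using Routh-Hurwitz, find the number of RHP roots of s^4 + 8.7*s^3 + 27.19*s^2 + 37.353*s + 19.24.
Routh array:
s^4: [1, 27.19, 19.24]; s^3: [8.7, 37.353]; s^2: [22.8966, 19.24]; s^1: [30.0424]; s^0: [19.24]
First column: [1, 8.7, 22.8966, 30.0424, 19.24]. Sign changes = RHP roots = 0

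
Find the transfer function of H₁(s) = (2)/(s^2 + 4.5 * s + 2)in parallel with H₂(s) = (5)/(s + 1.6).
Parallel: H = H₁ + H₂ = (n₁·d₂ + n₂·d₁)/(d₁·d₂).
n₁·d₂ = 2*s + 3.2. n₂·d₁ = 5*s^2 + 22.5*s + 10. Sum = 5*s^2 + 24.5*s + 13.2. d₁·d₂ = s^3 + 6.1*s^2 + 9.2*s + 3.2.
H(s) = (5*s^2 + 24.5*s + 13.2)/(s^3 + 6.1*s^2 + 9.2*s + 3.2)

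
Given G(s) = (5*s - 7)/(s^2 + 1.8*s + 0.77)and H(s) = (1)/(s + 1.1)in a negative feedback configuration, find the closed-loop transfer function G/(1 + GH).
Closed-loop T = G/(1+GH).
Numerator: G_num * H_den = 5*s^2 - 1.5*s - 7.7.
Denominator: G_den * H_den + G_num * H_num = (s^3 + 2.9*s^2 + 2.75*s + 0.847) + (5*s - 7) = s^3 + 2.9*s^2 + 7.75*s - 6.153.
T(s) = (5*s^2 - 1.5*s - 7.7)/(s^3 + 2.9*s^2 + 7.75*s - 6.153)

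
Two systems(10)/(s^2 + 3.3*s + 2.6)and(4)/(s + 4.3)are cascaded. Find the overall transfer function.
Series: H = H₁ · H₂ = (n₁·n₂)/(d₁·d₂).
Num: n₁·n₂ = 40. Den: d₁·d₂ = s^3 + 7.6*s^2 + 16.79*s + 11.18.
H(s) = (40)/(s^3 + 7.6*s^2 + 16.79*s + 11.18)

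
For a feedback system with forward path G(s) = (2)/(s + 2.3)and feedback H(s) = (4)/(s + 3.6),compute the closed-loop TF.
Closed-loop T = G/(1+GH).
Numerator: G_num * H_den = 2*s + 7.2.
Denominator: G_den * H_den + G_num * H_num = (s^2 + 5.9*s + 8.28) + (8) = s^2 + 5.9*s + 16.28.
T(s) = (2*s + 7.2)/(s^2 + 5.9*s + 16.28)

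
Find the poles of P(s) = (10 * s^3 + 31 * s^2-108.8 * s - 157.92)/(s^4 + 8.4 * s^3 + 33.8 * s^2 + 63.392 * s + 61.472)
Set denominator = 0: s^4 + 8.4*s^3 + 33.8*s^2 + 63.392*s + 61.472 = (s^2 + 2.8*s + 4.52)(s^2 + 5.6*s + 13.6) = 0 → Poles: -1.4 + 1.6j, -1.4 - 1.6j, -2.8 + 2.4j, -2.8 - 2.4j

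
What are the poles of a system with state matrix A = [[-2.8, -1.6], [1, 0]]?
Eigenvalues solve det(λI - A) = 0.
Characteristic polynomial: λ^2 + 2.8*λ + 1.6 = 0.
Factor: (λ + 2)(λ + 0.8) = 0.
Roots: -0.8, -2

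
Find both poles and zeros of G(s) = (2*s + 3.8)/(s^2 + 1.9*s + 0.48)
Set denominator = 0: s^2 + 1.9*s + 0.48 = (s + 0.3)(s + 1.6) = 0 → Poles: -0.3, -1.6
Set numerator = 0: 2*s + 3.8 = 0 → Zeros: -1.9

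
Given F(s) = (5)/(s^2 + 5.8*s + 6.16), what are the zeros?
Numerator is a nonzero constant (5) → Zeros: none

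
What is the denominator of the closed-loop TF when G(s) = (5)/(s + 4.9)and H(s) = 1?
Characteristic poly = G_den * H_den + G_num * H_num = (s + 4.9) + (5) = s + 9.9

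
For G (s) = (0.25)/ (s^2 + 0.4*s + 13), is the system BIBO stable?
Denominator: s^2 + 0.4*s + 13. Poles: -0.2 + 3.6j, -0.2 - 3.6j. All Re(p)<0: Yes (stable)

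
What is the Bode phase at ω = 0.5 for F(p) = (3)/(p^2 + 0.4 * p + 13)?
Substitute p = j*0.5: F(j0.5) = 0.235236 - 0.00368998j.
∠F(j0.5) = atan2(Im, Re) = atan2(-0.00368998, 0.235236) = -0.90°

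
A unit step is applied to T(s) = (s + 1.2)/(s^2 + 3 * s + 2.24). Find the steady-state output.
FVT: lim_{t→∞} y(t) = lim_{s→0} s*Y(s) where Y(s) = T(s)/s.
= lim_{s→0} T(s) = T(0) = num(0)/den(0) = 1.2/2.24 = 0.5357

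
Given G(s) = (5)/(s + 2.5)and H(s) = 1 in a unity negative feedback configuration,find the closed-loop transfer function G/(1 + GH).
Closed-loop T = G/(1+GH).
Numerator: G_num * H_den = 5.
Denominator: G_den * H_den + G_num * H_num = (s + 2.5) + (5) = s + 7.5.
T(s) = (5)/(s + 7.5)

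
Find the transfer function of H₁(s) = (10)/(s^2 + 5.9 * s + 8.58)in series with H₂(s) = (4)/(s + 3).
Series: H = H₁ · H₂ = (n₁·n₂)/(d₁·d₂).
Num: n₁·n₂ = 40. Den: d₁·d₂ = s^3 + 8.9*s^2 + 26.28*s + 25.74.
H(s) = (40)/(s^3 + 8.9*s^2 + 26.28*s + 25.74)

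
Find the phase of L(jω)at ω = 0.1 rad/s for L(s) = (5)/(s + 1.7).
Substitute s = j*0.1: L(j0.1) = 2.93103 - 0.172414j.
∠L(j0.1) = atan2(Im, Re) = atan2(-0.172414, 2.93103) = -3.37°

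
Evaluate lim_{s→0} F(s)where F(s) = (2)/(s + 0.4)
DC gain = F(0) = num(0)/den(0) = 2/0.4 = 5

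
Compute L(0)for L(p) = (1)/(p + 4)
DC gain = L(0) = num(0)/den(0) = 1/4 = 0.25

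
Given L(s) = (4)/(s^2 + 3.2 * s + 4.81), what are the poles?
Set denominator = 0: s^2 + 3.2*s + 4.81 = 0 → Poles: -1.6 + 1.5j, -1.6 - 1.5j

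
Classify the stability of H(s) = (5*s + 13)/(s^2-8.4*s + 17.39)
Denominator: s^2 - 8.4*s + 17.39 = (s - 3.7)(s - 4.7). Poles: 3.7, 4.7. Unstable (2 pole(s) in RHP)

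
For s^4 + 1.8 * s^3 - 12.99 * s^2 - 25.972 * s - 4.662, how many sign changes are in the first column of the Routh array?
Routh array:
s^4: [1, -12.99, -4.662]; s^3: [1.8, -25.972]; s^2: [1.43889, -4.662]; s^1: [-20.14]; s^0: [-4.662]
First column: [1, 1.8, 1.43889, -20.14, -4.662]. Sign changes = 1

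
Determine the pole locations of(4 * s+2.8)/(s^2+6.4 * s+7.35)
Set denominator = 0: s^2 + 6.4*s + 7.35 = (s + 4.9)(s + 1.5) = 0 → Poles: -1.5, -4.9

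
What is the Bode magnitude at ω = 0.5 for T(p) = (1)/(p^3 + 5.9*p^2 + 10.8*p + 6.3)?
Substitute p = j*0.5: T(j0.5) = 0.0944112 - 0.103216j.
|T(j0.5)| = sqrt(Re² + Im²) = 0.1399.
20*log₁₀(0.1399) = -17.08 dB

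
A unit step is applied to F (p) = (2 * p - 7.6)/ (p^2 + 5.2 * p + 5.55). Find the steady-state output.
FVT: lim_{t→∞} y(t) = lim_{p→0} p*Y(p) where Y(p) = F(p)/p.
= lim_{p→0} F(p) = F(0) = num(0)/den(0) = -7.6/5.55 = -1.369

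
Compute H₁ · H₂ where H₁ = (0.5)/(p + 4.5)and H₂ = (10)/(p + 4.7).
Series: H = H₁ · H₂ = (n₁·n₂)/(d₁·d₂).
Num: n₁·n₂ = 5. Den: d₁·d₂ = p^2 + 9.2*p + 21.15.
H(p) = (5)/(p^2 + 9.2*p + 21.15)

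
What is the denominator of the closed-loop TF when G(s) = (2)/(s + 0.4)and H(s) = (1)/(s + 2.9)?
Characteristic poly = G_den * H_den + G_num * H_num = (s^2 + 3.3*s + 1.16) + (2) = s^2 + 3.3*s + 3.16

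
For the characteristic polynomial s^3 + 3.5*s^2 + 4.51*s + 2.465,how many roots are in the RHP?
s^3 + 3.5*s^2 + 4.51*s + 2.465 = (s + 1.7)(s^2 + 1.8*s + 1.45). Poles: -0.9 + 0.8j, -0.9 - 0.8j, -1.7. RHP poles (Re>0): 0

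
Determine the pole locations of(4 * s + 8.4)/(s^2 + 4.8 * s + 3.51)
Set denominator = 0: s^2 + 4.8*s + 3.51 = (s + 0.9)(s + 3.9) = 0 → Poles: -0.9, -3.9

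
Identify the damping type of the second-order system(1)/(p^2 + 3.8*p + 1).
Standard form: ωn²/(p²+2ζωn·p+ωn²) gives ωn=1, ζ=1.9.
Overdamped (ζ = 1.9 > 1)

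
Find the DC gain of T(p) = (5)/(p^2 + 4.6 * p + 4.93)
DC gain = T(0) = num(0)/den(0) = 5/4.93 = 1.014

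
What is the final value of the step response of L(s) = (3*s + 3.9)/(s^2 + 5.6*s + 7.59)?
FVT: lim_{t→∞} y(t) = lim_{s→0} s*Y(s) where Y(s) = L(s)/s.
= lim_{s→0} L(s) = L(0) = num(0)/den(0) = 3.9/7.59 = 0.5138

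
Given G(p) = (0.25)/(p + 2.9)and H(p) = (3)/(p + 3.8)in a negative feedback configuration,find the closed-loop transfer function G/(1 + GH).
Closed-loop T = G/(1+GH).
Numerator: G_num * H_den = 0.25*p + 0.95.
Denominator: G_den * H_den + G_num * H_num = (p^2 + 6.7*p + 11.02) + (0.75) = p^2 + 6.7*p + 11.77.
T(p) = (0.25*p + 0.95)/(p^2 + 6.7*p + 11.77)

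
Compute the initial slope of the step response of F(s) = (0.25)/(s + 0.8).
IVT: y'(0⁺) = lim_{s→∞} s²·Y(s) = lim_{s→∞} s·F(s).
deg(num) = 0, deg(den) = 1, relative degree = 1, so s·F(s) → (leading num)/(leading den) = 0.25/1 = 0.25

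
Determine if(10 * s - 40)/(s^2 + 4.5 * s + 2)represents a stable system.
Denominator: s^2 + 4.5*s + 2 = (s + 4)(s + 0.5). Poles: -0.5, -4. All Re(p)<0: Yes (stable)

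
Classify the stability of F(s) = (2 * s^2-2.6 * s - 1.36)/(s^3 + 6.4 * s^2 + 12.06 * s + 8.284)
Denominator: s^3 + 6.4*s^2 + 12.06*s + 8.284 = (s + 3.8)(s^2 + 2.6*s + 2.18). Poles: -1.3 + 0.7j, -1.3 - 0.7j, -3.8. Stable (all poles in LHP)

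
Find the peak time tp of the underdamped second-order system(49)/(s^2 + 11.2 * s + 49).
Standard form: ωn²/(s²+2ζωn·s+ωn²) → ωn = 7, ζ = 0.8.
ωd = ωn·√(1-ζ²) = 7·√(1-0.8²) = 4.2.
tp = π/ωd = π/4.2 = 0.748 s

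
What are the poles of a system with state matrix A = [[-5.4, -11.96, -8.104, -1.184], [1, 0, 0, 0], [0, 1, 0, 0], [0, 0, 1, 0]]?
Eigenvalues solve det(λI - A) = 0.
Characteristic polynomial: λ^4 + 5.4*λ^3 + 11.96*λ^2 + 8.104*λ + 1.184 = 0.
Factor: (λ + 0.2)(λ + 0.8)(λ^2 + 4.4*λ + 7.4) = 0.
Roots: -0.2, -0.8, -2.2 + 1.6j, -2.2 - 1.6j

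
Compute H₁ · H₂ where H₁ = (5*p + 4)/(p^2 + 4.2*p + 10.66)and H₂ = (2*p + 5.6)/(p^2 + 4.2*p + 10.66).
Series: H = H₁ · H₂ = (n₁·n₂)/(d₁·d₂).
Num: n₁·n₂ = 10*p^2 + 36*p + 22.4. Den: d₁·d₂ = p^4 + 8.4*p^3 + 38.96*p^2 + 89.544*p + 113.6356.
H(p) = (10*p^2 + 36*p + 22.4)/(p^4 + 8.4*p^3 + 38.96*p^2 + 89.544*p + 113.6356)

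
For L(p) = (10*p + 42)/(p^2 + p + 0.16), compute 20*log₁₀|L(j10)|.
Substitute p = j*10: L(j10) = -0.31717 - 1.03337j.
|L(j10)| = sqrt(Re² + Im²) = 1.081.
20*log₁₀(1.081) = 0.68 dB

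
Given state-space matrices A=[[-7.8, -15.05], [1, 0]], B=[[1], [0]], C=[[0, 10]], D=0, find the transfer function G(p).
G(p) = C(pI - A)⁻¹B + D.
Characteristic polynomial det(pI - A) = p^2 + 7.8*p + 15.05.
Numerator from C·adj(pI-A)·B + D·det(pI-A) = 10.
G(p) = (10)/(p^2 + 7.8*p + 15.05)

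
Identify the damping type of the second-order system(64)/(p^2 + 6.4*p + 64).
Standard form: ωn²/(p²+2ζωn·p+ωn²) gives ωn=8, ζ=0.4.
Underdamped (ζ = 0.4 < 1)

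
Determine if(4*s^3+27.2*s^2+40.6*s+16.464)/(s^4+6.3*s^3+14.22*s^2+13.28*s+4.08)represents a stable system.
Denominator: s^4 + 6.3*s^3 + 14.22*s^2 + 13.28*s + 4.08 = (s + 2)(s + 0.6)(s + 2)(s + 1.7). Poles: -0.6, -1.7, -2, -2. All Re(p)<0: Yes (stable)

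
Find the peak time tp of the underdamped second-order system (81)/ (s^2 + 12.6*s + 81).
Standard form: ωn²/(s²+2ζωn·s+ωn²) → ωn = 9, ζ = 0.7.
ωd = ωn·√(1-ζ²) = 9·√(1-0.7²) = 6.427.
tp = π/ωd = π/6.427 = 0.4888 s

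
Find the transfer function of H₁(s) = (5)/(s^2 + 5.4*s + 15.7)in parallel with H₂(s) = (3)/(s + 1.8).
Parallel: H = H₁ + H₂ = (n₁·d₂ + n₂·d₁)/(d₁·d₂).
n₁·d₂ = 5*s + 9. n₂·d₁ = 3*s^2 + 16.2*s + 47.1. Sum = 3*s^2 + 21.2*s + 56.1. d₁·d₂ = s^3 + 7.2*s^2 + 25.42*s + 28.26.
H(s) = (3*s^2 + 21.2*s + 56.1)/(s^3 + 7.2*s^2 + 25.42*s + 28.26)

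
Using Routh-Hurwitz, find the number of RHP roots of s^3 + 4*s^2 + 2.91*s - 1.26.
Routh array:
s^3: [1, 2.91]; s^2: [4, -1.26]; s^1: [3.225]; s^0: [-1.26]
First column: [1, 4, 3.225, -1.26]. Sign changes = RHP roots = 1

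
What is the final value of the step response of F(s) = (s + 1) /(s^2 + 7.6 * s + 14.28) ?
FVT: lim_{t→∞} y(t) = lim_{s→0} s*Y(s) where Y(s) = F(s)/s.
= lim_{s→0} F(s) = F(0) = num(0)/den(0) = 1/14.28 = 0.07003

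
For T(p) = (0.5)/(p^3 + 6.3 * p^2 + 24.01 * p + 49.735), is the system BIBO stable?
Denominator: p^3 + 6.3*p^2 + 24.01*p + 49.735 = (p + 3.5)(p^2 + 2.8*p + 14.21). Poles: -1.4 + 3.5j, -1.4 - 3.5j, -3.5. All Re(p)<0: Yes (stable)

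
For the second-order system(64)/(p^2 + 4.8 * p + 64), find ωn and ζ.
Standard form: ωn²/(p²+2ζωn·p+ωn²).
const=64=ωn² → ωn=8, p coeff=4.8=2ζωn → ζ=0.3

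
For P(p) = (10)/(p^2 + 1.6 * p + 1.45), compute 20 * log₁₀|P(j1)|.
Substitute p = j*1: P(j1) = 1.62896 - 5.79186j.
|P(j1)| = sqrt(Re² + Im²) = 6.017.
20*log₁₀(6.017) = 15.59 dB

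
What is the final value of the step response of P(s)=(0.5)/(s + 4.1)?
FVT: lim_{t→∞} y(t) = lim_{s→0} s*Y(s) where Y(s) = P(s)/s.
= lim_{s→0} P(s) = P(0) = num(0)/den(0) = 0.5/4.1 = 0.122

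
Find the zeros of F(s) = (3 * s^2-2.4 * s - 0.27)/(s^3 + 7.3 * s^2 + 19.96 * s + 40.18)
Set numerator = 0: 3*s^2 - 2.4*s - 0.27 = 3*(s - 0.9)(s + 0.1) = 0 → Zeros: -0.1, 0.9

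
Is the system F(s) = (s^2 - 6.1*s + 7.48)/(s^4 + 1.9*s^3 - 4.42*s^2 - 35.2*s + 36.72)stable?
Denominator: s^4 + 1.9*s^3 - 4.42*s^2 - 35.2*s + 36.72 = (s - 2.7)(s - 1)(s^2 + 5.6*s + 13.6). Poles: -2.8 + 2.4j, -2.8 - 2.4j, 1, 2.7. All Re(p)<0: No (unstable)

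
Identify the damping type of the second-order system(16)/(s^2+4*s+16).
Standard form: ωn²/(s²+2ζωn·s+ωn²) gives ωn=4, ζ=0.5.
Underdamped (ζ = 0.5 < 1)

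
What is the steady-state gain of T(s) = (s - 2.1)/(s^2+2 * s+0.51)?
DC gain = T(0) = num(0)/den(0) = -2.1/0.51 = -4.118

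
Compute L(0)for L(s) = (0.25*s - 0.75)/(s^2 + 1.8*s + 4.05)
DC gain = L(0) = num(0)/den(0) = -0.75/4.05 = -0.1852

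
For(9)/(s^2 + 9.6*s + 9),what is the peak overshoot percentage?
Standard form: ωn²/(s²+2ζωn·s+ωn²) → ωn = 3, ζ = 1.6.
ζ ≥ 1, so the response is non-oscillatory: peak overshoot = 0%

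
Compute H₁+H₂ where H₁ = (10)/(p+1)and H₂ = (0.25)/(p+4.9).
Parallel: H = H₁ + H₂ = (n₁·d₂ + n₂·d₁)/(d₁·d₂).
n₁·d₂ = 10*p + 49. n₂·d₁ = 0.25*p + 0.25. Sum = 10.25*p + 49.25. d₁·d₂ = p^2 + 5.9*p + 4.9.
H(p) = (10.25*p + 49.25)/(p^2 + 5.9*p + 4.9)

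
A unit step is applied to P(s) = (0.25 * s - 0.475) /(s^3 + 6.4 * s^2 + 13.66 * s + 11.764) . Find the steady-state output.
FVT: lim_{t→∞} y(t) = lim_{s→0} s*Y(s) where Y(s) = P(s)/s.
= lim_{s→0} P(s) = P(0) = num(0)/den(0) = -0.475/11.764 = -0.04038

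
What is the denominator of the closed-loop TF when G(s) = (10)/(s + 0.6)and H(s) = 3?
Characteristic poly = G_den * H_den + G_num * H_num = (s + 0.6) + (30) = s + 30.6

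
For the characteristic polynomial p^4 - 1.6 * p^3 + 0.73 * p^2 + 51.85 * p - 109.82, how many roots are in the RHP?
p^4 - 1.6*p^3 + 0.73*p^2 + 51.85*p - 109.82 = (p + 3.8)(p - 2)(p^2 - 3.4*p + 14.45). Poles: -3.8, 1.7 + 3.4j, 1.7 - 3.4j, 2. RHP poles (Re>0): 3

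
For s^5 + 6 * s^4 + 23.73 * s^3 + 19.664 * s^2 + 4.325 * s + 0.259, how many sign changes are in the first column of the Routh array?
Routh array:
s^5: [1, 23.73, 4.325]; s^4: [6, 19.664, 0.259]; s^3: [20.4527, 4.28183]; s^2: [18.4079, 0.259]; s^1: [3.99406]; s^0: [0.259]
First column: [1, 6, 20.4527, 18.4079, 3.99406, 0.259]. Sign changes = 0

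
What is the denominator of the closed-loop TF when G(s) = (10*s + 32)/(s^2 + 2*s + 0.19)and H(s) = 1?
Characteristic poly = G_den * H_den + G_num * H_num = (s^2 + 2*s + 0.19) + (10*s + 32) = s^2 + 12*s + 32.19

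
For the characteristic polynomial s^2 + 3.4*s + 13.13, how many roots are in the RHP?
Poles: -1.7 + 3.2j, -1.7 - 3.2j. RHP poles (Re>0): 0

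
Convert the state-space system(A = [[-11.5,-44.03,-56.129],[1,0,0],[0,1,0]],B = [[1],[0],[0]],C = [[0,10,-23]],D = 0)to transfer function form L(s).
L(s) = C(sI - A)⁻¹B + D.
Characteristic polynomial det(sI - A) = s^3 + 11.5*s^2 + 44.03*s + 56.129.
Numerator from C·adj(sI-A)·B + D·det(sI-A) = 10*s - 23.
L(s) = (10*s - 23)/(s^3 + 11.5*s^2 + 44.03*s + 56.129)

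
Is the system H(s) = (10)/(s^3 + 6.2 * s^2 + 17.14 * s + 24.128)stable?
Denominator: s^3 + 6.2*s^2 + 17.14*s + 24.128 = (s + 3.2)(s^2 + 3*s + 7.54). Poles: -1.5 + 2.3j, -1.5 - 2.3j, -3.2. All Re(p)<0: Yes (stable)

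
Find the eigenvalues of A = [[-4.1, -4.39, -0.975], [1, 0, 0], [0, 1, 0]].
Eigenvalues solve det(λI - A) = 0.
Characteristic polynomial: λ^3 + 4.1*λ^2 + 4.39*λ + 0.975 = 0.
Factor: (λ + 2.5)(λ + 1.3)(λ + 0.3) = 0.
Roots: -0.3, -1.3, -2.5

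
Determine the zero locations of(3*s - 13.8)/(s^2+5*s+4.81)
Set numerator = 0: 3*s - 13.8 = 0 → Zeros: 4.6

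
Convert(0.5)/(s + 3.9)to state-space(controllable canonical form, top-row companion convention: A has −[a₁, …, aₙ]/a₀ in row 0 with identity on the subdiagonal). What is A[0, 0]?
Reachable canonical form for den = s + 3.9: top row of A = -[a₁,a₂,...,aₙ]/a₀, ones on the subdiagonal, zeros elsewhere.
A = [[-3.9]].
A[0,0] = -3.9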